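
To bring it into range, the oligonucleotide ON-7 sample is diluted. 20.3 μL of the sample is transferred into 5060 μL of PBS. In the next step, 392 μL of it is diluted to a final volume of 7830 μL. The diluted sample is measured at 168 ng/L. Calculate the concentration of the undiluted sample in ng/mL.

840 ng/mL

Overall dilution factor = 250.3 × 19.97 = 4999.
Original = 168 ng/L × 4999 = 8.40 × 10⁵ ng/L = 840 ng/mL.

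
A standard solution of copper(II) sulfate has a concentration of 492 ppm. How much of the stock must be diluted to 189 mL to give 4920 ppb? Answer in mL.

1.89 mL

4920 ppb = 4.92 ppm.
V₁ = C₂V₂/C₁ = 4.92 × 189 / 492 = 1.89 mL.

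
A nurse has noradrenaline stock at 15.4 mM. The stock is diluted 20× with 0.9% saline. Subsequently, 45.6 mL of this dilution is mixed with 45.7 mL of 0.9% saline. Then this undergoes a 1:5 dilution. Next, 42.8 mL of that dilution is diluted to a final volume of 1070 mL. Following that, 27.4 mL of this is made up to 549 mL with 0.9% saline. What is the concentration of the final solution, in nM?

154 nM

Overall dilution factor = 20 × 2.002 × 5 × 25 × 20.04 = 1.00 × 10⁵.
15.4 mM / 1.00 × 10⁵ = 1.54 × 10⁻⁴ mM = 154 nM.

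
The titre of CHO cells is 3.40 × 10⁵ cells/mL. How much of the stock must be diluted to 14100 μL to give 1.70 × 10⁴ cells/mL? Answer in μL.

V₁ = C₂V₂/C₁ = 1.70 × 10⁴ × 14100 / 3.40 × 10⁵ = 705 μL.

705 μL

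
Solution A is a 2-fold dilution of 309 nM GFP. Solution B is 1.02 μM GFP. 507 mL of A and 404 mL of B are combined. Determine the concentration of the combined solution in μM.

0.538 μM

C_A = 309 nM / 2 = 154 nM.
C_B = 1.02 μM = 1020 nM.
C_mix = (C_A·V_A + C_B·V_B)/(V_A + V_B) = (154×507 + 1020×404) / 911.0 = 538 nM = 0.538 μM.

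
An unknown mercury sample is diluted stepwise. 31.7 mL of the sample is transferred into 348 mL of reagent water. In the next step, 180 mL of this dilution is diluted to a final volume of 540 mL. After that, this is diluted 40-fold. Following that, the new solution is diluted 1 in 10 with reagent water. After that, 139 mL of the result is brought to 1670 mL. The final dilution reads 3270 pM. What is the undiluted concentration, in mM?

Overall dilution factor = 11.98 × 3 × 40 × 10 × 12.01 = 1.73 × 10⁵.
Original = 3270 pM × 1.73 × 10⁵ = 5.65 × 10⁸ pM = 0.565 mM.

0.565 mM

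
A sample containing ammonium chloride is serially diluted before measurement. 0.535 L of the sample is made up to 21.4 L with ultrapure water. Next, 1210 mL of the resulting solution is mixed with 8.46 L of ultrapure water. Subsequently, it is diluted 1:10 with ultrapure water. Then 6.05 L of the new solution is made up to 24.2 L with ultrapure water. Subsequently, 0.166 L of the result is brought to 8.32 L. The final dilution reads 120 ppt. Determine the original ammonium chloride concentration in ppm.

76.9 ppm

Overall dilution factor = 40 × 7.992 × 10 × 4 × 50.12 = 6.41 × 10⁵.
Original = 120 ppt × 6.41 × 10⁵ = 7.69 × 10⁷ ppt = 76.9 ppm.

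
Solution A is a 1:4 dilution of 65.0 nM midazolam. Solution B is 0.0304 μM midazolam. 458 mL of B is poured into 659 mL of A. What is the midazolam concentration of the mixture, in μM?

0.0221 μM

C_A = 65.0 nM / 4 = 16.2 nM.
C_B = 0.0304 μM = 30.4 nM.
C_mix = (C_A·V_A + C_B·V_B)/(V_A + V_B) = (16.2×659 + 30.4×458) / 1117 = 22.1 nM = 0.0221 μM.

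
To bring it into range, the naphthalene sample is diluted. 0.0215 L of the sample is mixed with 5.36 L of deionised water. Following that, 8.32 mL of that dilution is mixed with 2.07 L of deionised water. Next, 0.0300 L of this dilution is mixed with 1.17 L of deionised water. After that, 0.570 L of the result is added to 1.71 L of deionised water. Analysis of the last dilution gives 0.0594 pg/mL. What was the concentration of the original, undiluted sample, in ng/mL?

Overall dilution factor = 250.3 × 249.8 × 40 × 4 = 1.00 × 10⁷.
Original = 0.0594 pg/mL × 1.00 × 10⁷ = 5.94 × 10⁵ pg/mL = 594 ng/mL.

594 ng/mL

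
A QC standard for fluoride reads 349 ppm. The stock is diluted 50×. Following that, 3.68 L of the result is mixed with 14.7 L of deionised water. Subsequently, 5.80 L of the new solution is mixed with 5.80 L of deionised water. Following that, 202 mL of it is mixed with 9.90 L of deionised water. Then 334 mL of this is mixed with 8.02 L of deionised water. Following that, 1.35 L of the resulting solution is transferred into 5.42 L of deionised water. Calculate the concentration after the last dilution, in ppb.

0.111 ppb

Overall dilution factor = 50 × 4.995 × 2 × 50.01 × 25.01 × 5.015 = 3.13 × 10⁶.
349 ppm / 3.13 × 10⁶ = 1.11 × 10⁻⁴ ppm = 0.111 ppb.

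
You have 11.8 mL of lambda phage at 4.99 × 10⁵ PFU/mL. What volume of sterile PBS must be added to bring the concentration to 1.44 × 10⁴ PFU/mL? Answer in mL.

397 mL

V₂ = C₁V₁/C₂ = 4.99 × 10⁵ × 11.8 / 1.44 × 10⁴ = 409 mL.
Diluent to add = V₂ − V₁ = 409 − 11.8 = 397 mL.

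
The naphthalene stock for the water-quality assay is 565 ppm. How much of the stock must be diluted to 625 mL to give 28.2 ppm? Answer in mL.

V₁ = C₂V₂/C₁ = 28.2 × 625 / 565 = 31.2 mL.

31.2 mL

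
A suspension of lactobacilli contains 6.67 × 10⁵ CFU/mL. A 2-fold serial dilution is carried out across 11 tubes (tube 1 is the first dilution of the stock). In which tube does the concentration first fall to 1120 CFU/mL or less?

Tube n has concentration 6.67 × 10⁵ CFU/mL / 2ⁿ.
Need 2ⁿ ≥ 6.67 × 10⁵ CFU/mL / 1120 CFU/mL = 596, so n ≥ 9.22.
First such tube: n = 10.

tube 10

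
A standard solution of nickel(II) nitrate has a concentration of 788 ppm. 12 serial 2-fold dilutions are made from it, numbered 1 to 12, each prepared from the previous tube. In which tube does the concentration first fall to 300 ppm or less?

tube 2

Tube n has concentration 788 ppm / 2ⁿ.
Need 2ⁿ ≥ 788 ppm / 300 ppm = 2.63, so n ≥ 1.39.
First such tube: n = 2.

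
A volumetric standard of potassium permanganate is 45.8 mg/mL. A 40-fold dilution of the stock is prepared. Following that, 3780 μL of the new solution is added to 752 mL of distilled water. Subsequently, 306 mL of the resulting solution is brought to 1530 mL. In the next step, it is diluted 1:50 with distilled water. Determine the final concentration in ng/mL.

Overall dilution factor = 40 × 199.9 × 5 × 50 = 2.00 × 10⁶.
45.8 mg/mL / 2.00 × 10⁶ = 2.29 × 10⁻⁵ mg/mL = 22.9 ng/mL.

22.9 ng/mL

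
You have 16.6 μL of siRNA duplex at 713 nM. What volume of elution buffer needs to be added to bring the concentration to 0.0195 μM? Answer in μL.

590 μL

0.0195 μM = 19.5 nM.
V₂ = C₁V₁/C₂ = 713 × 16.6 / 19.5 = 607 μL.
Diluent to add = V₂ − V₁ = 607 − 16.6 = 590 μL.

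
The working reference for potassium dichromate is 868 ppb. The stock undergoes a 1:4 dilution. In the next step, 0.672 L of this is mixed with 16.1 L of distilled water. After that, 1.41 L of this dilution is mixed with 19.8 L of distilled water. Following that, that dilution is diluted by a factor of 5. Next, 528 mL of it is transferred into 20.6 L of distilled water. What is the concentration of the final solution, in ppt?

2.89 ppt

Overall dilution factor = 4 × 24.96 × 15.04 × 5 × 40.02 = 3.00 × 10⁵.
868 ppb / 3.00 × 10⁵ = 2.89 × 10⁻³ ppb = 2.89 ppt.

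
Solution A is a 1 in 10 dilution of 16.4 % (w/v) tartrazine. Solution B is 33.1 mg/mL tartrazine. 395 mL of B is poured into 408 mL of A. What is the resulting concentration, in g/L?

C_A = 16.4 % (w/v) / 10 = 1.64 % (w/v).
C_B = 33.1 mg/mL = 3.31 % (w/v).
C_mix = (C_A·V_A + C_B·V_B)/(V_A + V_B) = (1.64×408 + 3.31×395) / 803.0 = 2.46 % (w/v) = 24.6 g/L.

24.6 g/L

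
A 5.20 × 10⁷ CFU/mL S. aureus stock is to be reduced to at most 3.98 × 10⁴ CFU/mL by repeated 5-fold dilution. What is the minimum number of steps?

Need 5ⁿ ≥ 1307, so n ≥ log(1307)/log(5) = 4.46.
Minimum whole steps: n = 5.

5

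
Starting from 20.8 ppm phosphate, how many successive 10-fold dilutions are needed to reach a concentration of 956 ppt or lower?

5

Need 10ⁿ ≥ 2.18 × 10⁴, so n ≥ log(2.18 × 10⁴)/log(10) = 4.34.
Minimum whole steps: n = 5.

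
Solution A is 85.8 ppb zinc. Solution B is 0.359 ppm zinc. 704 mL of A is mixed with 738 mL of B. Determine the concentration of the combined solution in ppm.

C_B = 0.359 ppm = 359 ppb.
C_mix = (C_A·V_A + C_B·V_B)/(V_A + V_B) = (85.8×704 + 359×738) / 1442 = 226 ppb = 0.226 ppm.

0.226 ppm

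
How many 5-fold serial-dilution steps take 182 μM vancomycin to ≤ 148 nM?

Need 5ⁿ ≥ 1230, so n ≥ log(1230)/log(5) = 4.42.
Minimum whole steps: n = 5.

5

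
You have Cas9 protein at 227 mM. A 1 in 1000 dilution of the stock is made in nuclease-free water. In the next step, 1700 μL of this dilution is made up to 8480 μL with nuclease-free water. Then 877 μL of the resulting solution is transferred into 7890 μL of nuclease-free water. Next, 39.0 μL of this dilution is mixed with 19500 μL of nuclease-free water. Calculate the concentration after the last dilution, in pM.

9090 pM

Overall dilution factor = 1000 × 4.988 × 9.997 × 501 = 2.50 × 10⁷.
227 mM / 2.50 × 10⁷ = 9.09 × 10⁻⁶ mM = 9090 pM.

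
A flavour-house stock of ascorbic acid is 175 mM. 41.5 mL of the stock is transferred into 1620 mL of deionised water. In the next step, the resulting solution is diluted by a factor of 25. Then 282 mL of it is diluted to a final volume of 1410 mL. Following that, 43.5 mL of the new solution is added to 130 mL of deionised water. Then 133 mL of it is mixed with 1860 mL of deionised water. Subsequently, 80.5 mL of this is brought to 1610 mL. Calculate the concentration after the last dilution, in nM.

29.3 nM

Overall dilution factor = 40.04 × 25 × 5 × 3.989 × 14.98 × 20 = 5.98 × 10⁶.
175 mM / 5.98 × 10⁶ = 2.93 × 10⁻⁵ mM = 29.3 nM.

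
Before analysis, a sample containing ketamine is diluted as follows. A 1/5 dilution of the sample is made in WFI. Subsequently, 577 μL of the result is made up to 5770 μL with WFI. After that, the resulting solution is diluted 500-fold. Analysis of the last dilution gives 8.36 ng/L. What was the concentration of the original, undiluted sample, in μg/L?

209 μg/L

Overall dilution factor = 5 × 10 × 500 = 2.50 × 10⁴.
Original = 8.36 ng/L × 2.50 × 10⁴ = 2.09 × 10⁵ ng/L = 209 μg/L.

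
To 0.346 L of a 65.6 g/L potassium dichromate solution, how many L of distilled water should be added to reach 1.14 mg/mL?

1.14 mg/mL = 1.14 g/L.
V₂ = C₁V₁/C₂ = 65.6 × 0.346 / 1.14 = 19.9 L.
Diluent to add = V₂ − V₁ = 19.9 − 0.346 = 19.6 L.

19.6 L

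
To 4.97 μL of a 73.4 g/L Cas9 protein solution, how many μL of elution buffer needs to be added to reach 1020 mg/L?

1020 mg/L = 1.02 g/L.
V₂ = C₁V₁/C₂ = 73.4 × 4.97 / 1.02 = 358 μL.
Diluent to add = V₂ − V₁ = 358 − 4.97 = 353 μL.

353 μL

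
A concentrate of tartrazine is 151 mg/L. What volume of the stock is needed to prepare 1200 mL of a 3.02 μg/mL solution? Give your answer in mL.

3.02 μg/mL = 3.02 mg/L.
V₁ = C₂V₂/C₁ = 3.02 × 1200 / 151 = 24.0 mL.

24.0 mL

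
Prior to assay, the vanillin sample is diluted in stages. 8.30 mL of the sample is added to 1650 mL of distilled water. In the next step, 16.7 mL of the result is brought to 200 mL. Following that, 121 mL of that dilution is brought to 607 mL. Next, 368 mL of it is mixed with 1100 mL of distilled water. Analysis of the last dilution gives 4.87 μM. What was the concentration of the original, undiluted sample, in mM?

Overall dilution factor = 199.8 × 11.98 × 5.017 × 3.989 = 4.79 × 10⁴.
Original = 4.87 μM × 4.79 × 10⁴ = 2.33 × 10⁵ μM = 233 mM.

233 mM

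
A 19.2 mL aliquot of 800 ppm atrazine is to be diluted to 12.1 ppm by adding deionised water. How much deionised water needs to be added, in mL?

1250 mL

V₂ = C₁V₁/C₂ = 800 × 19.2 / 12.1 = 1269 mL.
Diluent to add = V₂ − V₁ = 1269 − 19.2 = 1250 mL.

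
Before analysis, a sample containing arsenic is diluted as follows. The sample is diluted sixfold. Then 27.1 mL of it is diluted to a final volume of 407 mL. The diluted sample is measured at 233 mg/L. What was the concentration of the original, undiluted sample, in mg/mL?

21.0 mg/mL

Overall dilution factor = 6 × 15.02 = 90.1.
Original = 233 mg/L × 90.1 = 2.10 × 10⁴ mg/L = 21.0 mg/mL.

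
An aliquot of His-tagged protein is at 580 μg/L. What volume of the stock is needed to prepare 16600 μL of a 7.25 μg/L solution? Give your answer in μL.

V₁ = C₂V₂/C₁ = 7.25 × 16600 / 580 = 208 μL.

208 μL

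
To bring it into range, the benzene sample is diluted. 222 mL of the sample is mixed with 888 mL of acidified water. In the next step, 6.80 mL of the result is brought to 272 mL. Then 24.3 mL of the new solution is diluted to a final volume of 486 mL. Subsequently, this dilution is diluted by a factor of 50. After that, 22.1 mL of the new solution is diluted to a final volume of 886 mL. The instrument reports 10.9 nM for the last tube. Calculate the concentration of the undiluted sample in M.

0.0874 M

Overall dilution factor = 5 × 40 × 20 × 50 × 40.09 = 8.02 × 10⁶.
Original = 10.9 nM × 8.02 × 10⁶ = 8.74 × 10⁷ nM = 0.0874 M.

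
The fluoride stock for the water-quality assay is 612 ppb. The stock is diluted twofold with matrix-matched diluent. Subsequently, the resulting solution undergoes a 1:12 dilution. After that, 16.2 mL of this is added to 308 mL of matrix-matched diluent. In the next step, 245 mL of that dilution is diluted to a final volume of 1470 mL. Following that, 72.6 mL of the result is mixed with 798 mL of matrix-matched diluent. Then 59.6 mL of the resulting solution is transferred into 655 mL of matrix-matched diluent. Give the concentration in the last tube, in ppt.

Overall dilution factor = 2 × 12 × 20.01 × 6 × 11.99 × 11.99 = 4.14 × 10⁵.
612 ppb / 4.14 × 10⁵ = 1.48 × 10⁻³ ppb = 1.48 ppt.

1.48 ppt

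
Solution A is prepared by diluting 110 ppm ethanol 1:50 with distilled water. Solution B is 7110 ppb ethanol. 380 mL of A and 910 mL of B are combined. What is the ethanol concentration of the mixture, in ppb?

5660 ppb

C_A = 110 ppm / 50 = 2.20 ppm.
C_B = 7110 ppb = 7.11 ppm.
C_mix = (C_A·V_A + C_B·V_B)/(V_A + V_B) = (2.20×380 + 7.11×910) / 1290 = 5.66 ppm = 5660 ppb.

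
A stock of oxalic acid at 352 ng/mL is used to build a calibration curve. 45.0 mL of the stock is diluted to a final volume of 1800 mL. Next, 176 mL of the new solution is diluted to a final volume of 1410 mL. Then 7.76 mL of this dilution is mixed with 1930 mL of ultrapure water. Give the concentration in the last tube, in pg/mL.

Overall dilution factor = 40 × 8.011 × 249.7 = 8.00 × 10⁴.
352 ng/mL / 8.00 × 10⁴ = 4.40 × 10⁻³ ng/mL = 4.40 pg/mL.

4.40 pg/mL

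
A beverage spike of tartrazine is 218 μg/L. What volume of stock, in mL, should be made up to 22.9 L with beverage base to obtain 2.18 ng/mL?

229 mL

2.18 ng/mL = 2.18 μg/L.
V₁ = C₂V₂/C₁ = 2.18 × 22.9 / 218 = 0.229 L = 229 mL.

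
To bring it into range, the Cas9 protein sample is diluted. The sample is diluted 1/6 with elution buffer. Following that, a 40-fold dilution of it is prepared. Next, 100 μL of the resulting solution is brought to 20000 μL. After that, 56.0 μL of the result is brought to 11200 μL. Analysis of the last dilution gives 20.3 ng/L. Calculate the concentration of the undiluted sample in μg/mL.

Overall dilution factor = 6 × 40 × 200 × 200 = 9.60 × 10⁶.
Original = 20.3 ng/L × 9.60 × 10⁶ = 1.95 × 10⁸ ng/L = 195 μg/mL.

195 μg/mL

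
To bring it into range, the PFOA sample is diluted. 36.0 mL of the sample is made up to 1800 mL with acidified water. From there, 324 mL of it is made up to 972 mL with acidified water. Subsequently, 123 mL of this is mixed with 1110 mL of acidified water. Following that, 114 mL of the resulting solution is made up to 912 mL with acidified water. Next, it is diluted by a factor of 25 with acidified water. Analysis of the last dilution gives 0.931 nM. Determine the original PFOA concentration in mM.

Overall dilution factor = 50 × 3 × 10.02 × 8 × 25 = 3.01 × 10⁵.
Original = 0.931 nM × 3.01 × 10⁵ = 2.80 × 10⁵ nM = 0.280 mM.

0.280 mM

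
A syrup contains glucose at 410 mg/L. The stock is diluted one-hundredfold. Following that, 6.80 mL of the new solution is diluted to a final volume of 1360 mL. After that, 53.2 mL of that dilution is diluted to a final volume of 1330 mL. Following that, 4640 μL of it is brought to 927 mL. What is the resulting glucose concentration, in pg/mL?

Overall dilution factor = 100 × 200 × 25 × 199.8 = 9.99 × 10⁷.
410 mg/L / 9.99 × 10⁷ = 4.10 × 10⁻⁶ mg/L = 4.10 pg/mL.

4.10 pg/mL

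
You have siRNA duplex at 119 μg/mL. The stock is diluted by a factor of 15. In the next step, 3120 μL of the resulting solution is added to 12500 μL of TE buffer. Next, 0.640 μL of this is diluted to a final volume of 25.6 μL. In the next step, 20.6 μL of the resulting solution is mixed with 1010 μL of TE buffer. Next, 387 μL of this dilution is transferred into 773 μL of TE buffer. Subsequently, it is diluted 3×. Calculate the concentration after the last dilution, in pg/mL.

88.1 pg/mL

Overall dilution factor = 15 × 5.006 × 40 × 50.03 × 2.997 × 3 = 1.35 × 10⁶.
119 μg/mL / 1.35 × 10⁶ = 8.81 × 10⁻⁵ μg/mL = 88.1 pg/mL.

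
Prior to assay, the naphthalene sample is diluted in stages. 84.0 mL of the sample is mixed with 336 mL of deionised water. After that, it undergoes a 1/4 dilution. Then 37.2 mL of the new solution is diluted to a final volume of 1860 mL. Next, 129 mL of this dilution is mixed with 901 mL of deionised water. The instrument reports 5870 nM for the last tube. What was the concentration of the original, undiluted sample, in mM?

46.9 mM

Overall dilution factor = 5 × 4 × 50 × 7.984 = 7984.
Original = 5870 nM × 7984 = 4.69 × 10⁷ nM = 46.9 mM.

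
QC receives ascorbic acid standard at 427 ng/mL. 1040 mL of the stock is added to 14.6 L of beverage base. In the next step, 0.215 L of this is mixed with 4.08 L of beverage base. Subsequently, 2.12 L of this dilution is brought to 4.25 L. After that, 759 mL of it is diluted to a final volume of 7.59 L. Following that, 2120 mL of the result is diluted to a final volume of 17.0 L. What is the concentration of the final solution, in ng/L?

Overall dilution factor = 15.04 × 19.98 × 2.005 × 10 × 8.019 = 4.83 × 10⁴.
427 ng/mL / 4.83 × 10⁴ = 8.84 × 10⁻³ ng/mL = 8.84 ng/L.

8.84 ng/L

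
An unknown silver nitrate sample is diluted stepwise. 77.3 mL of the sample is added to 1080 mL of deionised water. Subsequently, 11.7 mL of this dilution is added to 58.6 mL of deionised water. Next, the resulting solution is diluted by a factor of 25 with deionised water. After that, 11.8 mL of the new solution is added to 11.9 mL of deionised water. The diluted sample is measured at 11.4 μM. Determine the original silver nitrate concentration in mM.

Overall dilution factor = 14.97 × 6.009 × 25 × 2.008 = 4517.
Original = 11.4 μM × 4517 = 5.15 × 10⁴ μM = 51.5 mM.

51.5 mM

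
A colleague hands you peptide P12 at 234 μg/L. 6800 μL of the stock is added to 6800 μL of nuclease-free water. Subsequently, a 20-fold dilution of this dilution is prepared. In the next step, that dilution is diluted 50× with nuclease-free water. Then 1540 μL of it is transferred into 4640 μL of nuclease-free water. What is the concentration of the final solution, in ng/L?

29.2 ng/L

Overall dilution factor = 2 × 20 × 50 × 4.013 = 8026.
234 μg/L / 8026 = 0.0292 μg/L = 29.2 ng/L.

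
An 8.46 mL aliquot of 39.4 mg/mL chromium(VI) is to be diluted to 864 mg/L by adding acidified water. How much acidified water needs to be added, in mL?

377 mL

864 mg/L = 0.864 mg/mL.
V₂ = C₁V₁/C₂ = 39.4 × 8.46 / 0.864 = 386 mL.
Diluent to add = V₂ − V₁ = 386 − 8.46 = 377 mL.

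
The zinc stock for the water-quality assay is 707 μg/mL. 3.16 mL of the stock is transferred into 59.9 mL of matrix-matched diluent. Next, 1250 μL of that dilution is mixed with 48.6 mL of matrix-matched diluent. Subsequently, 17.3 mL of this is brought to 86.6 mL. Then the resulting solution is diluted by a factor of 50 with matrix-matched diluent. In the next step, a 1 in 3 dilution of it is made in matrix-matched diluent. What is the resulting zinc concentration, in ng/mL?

Overall dilution factor = 19.96 × 39.88 × 5.006 × 50 × 3 = 5.98 × 10⁵.
707 μg/mL / 5.98 × 10⁵ = 1.18 × 10⁻³ μg/mL = 1.18 ng/mL.

1.18 ng/mL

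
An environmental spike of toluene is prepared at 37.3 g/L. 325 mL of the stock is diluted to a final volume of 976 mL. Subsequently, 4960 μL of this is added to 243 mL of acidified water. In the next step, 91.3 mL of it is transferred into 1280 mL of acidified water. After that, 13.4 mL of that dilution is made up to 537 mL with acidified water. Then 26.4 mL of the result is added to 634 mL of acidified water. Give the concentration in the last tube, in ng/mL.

16.5 ng/mL

Overall dilution factor = 3.003 × 49.99 × 15.02 × 40.07 × 25.02 = 2.26 × 10⁶.
37.3 g/L / 2.26 × 10⁶ = 1.65 × 10⁻⁵ g/L = 16.5 ng/mL.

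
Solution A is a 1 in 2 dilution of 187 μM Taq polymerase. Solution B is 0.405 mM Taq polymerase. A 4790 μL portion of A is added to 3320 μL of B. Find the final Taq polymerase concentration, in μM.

221 μM

C_A = 187 μM / 2 = 93.5 μM.
C_B = 0.405 mM = 405 μM.
C_mix = (C_A·V_A + C_B·V_B)/(V_A + V_B) = (93.5×4790 + 405×3320) / 8110 = 221 μM.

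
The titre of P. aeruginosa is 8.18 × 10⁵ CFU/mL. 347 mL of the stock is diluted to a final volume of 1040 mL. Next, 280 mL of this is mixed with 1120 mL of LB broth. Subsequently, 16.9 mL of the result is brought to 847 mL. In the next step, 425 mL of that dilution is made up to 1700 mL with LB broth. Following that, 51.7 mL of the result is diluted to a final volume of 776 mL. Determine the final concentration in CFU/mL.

18.1 CFU/mL

Overall dilution factor = 2.997 × 5 × 50.12 × 4 × 15.01 = 4.51 × 10⁴.
8.18 × 10⁵ CFU/mL / 4.51 × 10⁴ = 18.1 CFU/mL.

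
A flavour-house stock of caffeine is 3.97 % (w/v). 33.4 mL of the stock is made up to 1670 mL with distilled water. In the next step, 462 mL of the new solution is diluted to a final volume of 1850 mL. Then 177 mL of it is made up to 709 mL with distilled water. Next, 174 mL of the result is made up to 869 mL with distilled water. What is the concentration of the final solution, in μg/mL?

Overall dilution factor = 50 × 4.004 × 4.006 × 4.994 = 4005.
3.97 % (w/v) / 4005 = 9.91 × 10⁻⁴ % (w/v) = 9.91 μg/mL.

9.91 μg/mL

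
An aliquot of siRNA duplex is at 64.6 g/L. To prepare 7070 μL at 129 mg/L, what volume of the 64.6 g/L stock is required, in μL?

129 mg/L = 0.129 g/L.
V₁ = C₂V₂/C₁ = 0.129 × 7070 / 64.6 = 14.1 μL.

14.1 μL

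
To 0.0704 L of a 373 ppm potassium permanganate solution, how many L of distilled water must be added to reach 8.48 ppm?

V₂ = C₁V₁/C₂ = 373 × 0.0704 / 8.48 = 3.10 L.
Diluent to add = V₂ − V₁ = 3.10 − 0.0704 = 3.03 L.

3.03 L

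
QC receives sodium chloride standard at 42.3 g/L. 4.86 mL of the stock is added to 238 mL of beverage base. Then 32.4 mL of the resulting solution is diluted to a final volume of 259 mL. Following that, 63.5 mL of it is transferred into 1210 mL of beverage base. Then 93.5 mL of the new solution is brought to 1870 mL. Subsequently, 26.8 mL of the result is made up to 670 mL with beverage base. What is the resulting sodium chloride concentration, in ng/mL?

Overall dilution factor = 49.97 × 7.994 × 20.06 × 20 × 25 = 4.01 × 10⁶.
42.3 g/L / 4.01 × 10⁶ = 1.06 × 10⁻⁵ g/L = 10.6 ng/mL.

10.6 ng/mL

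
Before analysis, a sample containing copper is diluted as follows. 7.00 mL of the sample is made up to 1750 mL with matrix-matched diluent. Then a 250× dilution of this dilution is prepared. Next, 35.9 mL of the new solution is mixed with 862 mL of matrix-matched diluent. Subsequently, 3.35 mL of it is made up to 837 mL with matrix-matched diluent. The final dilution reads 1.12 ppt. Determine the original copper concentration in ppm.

Overall dilution factor = 250 × 250 × 25.01 × 249.9 = 3.91 × 10⁸.
Original = 1.12 ppt × 3.91 × 10⁸ = 4.37 × 10⁸ ppt = 437 ppm.

437 ppm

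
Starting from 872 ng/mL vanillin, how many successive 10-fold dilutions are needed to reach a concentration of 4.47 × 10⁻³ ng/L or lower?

Need 10ⁿ ≥ 1.95 × 10⁸, so n ≥ log(1.95 × 10⁸)/log(10) = 8.29.
Minimum whole steps: n = 9.

9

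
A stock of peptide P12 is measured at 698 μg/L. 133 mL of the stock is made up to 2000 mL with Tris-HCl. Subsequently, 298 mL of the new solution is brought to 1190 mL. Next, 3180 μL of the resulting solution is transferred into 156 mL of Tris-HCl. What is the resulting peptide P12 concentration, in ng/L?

232 ng/L

Overall dilution factor = 15.04 × 3.993 × 50.06 = 3006.
698 μg/L / 3006 = 0.232 μg/L = 232 ng/L.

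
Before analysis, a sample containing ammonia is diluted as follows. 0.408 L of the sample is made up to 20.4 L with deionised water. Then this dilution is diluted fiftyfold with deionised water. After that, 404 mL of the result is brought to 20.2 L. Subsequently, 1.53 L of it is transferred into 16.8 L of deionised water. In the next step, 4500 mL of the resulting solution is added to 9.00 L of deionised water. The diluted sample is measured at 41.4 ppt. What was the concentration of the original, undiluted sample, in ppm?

186 ppm

Overall dilution factor = 50 × 50 × 50 × 11.98 × 3 = 4.49 × 10⁶.
Original = 41.4 ppt × 4.49 × 10⁶ = 1.86 × 10⁸ ppt = 186 ppm.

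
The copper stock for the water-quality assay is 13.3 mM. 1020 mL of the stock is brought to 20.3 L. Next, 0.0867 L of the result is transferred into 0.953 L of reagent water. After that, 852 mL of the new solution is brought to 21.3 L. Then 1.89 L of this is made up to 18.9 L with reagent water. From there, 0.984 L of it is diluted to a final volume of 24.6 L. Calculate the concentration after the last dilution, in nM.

Overall dilution factor = 19.90 × 11.99 × 25 × 10 × 25 = 1.49 × 10⁶.
13.3 mM / 1.49 × 10⁶ = 8.92 × 10⁻⁶ mM = 8.92 nM.

8.92 nM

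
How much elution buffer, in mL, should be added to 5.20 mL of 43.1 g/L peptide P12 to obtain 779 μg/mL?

283 mL

779 μg/mL = 0.779 g/L.
V₂ = C₁V₁/C₂ = 43.1 × 5.20 / 0.779 = 288 mL.
Diluent to add = V₂ − V₁ = 288 − 5.20 = 283 mL.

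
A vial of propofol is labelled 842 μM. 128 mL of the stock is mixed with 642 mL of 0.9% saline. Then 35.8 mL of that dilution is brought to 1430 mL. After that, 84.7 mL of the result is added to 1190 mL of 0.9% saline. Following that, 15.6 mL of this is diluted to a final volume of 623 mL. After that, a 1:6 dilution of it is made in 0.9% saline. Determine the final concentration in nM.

Overall dilution factor = 6.016 × 39.94 × 15.05 × 39.94 × 6 = 8.67 × 10⁵.
842 μM / 8.67 × 10⁵ = 9.72 × 10⁻⁴ μM = 0.972 nM.

0.972 nM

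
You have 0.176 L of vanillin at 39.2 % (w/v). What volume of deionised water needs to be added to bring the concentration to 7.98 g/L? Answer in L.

7.98 g/L = 0.798 % (w/v).
V₂ = C₁V₁/C₂ = 39.2 × 0.176 / 0.798 = 8.65 L.
Diluent to add = V₂ − V₁ = 8.65 − 0.176 = 8.47 L.

8.47 L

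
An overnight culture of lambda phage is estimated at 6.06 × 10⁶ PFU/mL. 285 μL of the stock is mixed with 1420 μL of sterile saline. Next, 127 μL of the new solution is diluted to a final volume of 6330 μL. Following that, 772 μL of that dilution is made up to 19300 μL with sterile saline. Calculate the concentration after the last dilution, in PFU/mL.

Overall dilution factor = 5.982 × 49.84 × 25 = 7455.
6.06 × 10⁶ PFU/mL / 7455 = 813 PFU/mL.

813 PFU/mL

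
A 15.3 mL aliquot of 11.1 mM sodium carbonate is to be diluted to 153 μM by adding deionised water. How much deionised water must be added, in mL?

1090 mL

153 μM = 0.153 mM.
V₂ = C₁V₁/C₂ = 11.1 × 15.3 / 0.153 = 1110 mL.
Diluent to add = V₂ − V₁ = 1110 − 15.3 = 1090 mL.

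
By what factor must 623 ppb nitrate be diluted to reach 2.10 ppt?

2.97 × 10⁵

Factor = C₀/C_target = 623 ppb / 2.10 ppt = 2.97 × 10⁵.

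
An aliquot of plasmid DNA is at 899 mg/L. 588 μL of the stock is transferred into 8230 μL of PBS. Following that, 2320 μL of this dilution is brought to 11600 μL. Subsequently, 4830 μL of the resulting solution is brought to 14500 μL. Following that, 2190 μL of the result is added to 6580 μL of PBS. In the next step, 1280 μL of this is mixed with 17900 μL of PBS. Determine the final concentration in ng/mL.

Overall dilution factor = 15.00 × 5 × 3.002 × 4.005 × 14.98 = 1.35 × 10⁴.
899 mg/L / 1.35 × 10⁴ = 0.0666 mg/L = 66.6 ng/mL.

66.6 ng/mL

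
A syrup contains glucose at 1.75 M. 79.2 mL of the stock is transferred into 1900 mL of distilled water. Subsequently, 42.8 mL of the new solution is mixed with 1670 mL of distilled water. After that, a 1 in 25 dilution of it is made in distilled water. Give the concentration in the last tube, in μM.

70.0 μM

Overall dilution factor = 24.99 × 40.02 × 25 = 2.50 × 10⁴.
1.75 M / 2.50 × 10⁴ = 7.00 × 10⁻⁵ M = 70.0 μM.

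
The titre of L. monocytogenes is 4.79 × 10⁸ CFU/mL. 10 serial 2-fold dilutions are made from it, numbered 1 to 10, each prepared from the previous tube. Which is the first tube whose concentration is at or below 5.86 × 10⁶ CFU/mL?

tube 7

Tube n has concentration 4.79 × 10⁸ CFU/mL / 2ⁿ.
Need 2ⁿ ≥ 4.79 × 10⁸ CFU/mL / 5.86 × 10⁶ CFU/mL = 81.7, so n ≥ 6.35.
First such tube: n = 7.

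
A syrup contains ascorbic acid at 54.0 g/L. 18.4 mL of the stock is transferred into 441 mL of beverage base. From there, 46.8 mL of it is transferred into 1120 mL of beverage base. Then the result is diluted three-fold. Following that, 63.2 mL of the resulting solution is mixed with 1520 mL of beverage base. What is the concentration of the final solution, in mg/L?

Overall dilution factor = 24.97 × 24.93 × 3 × 25.05 = 4.68 × 10⁴.
54.0 g/L / 4.68 × 10⁴ = 1.15 × 10⁻³ g/L = 1.15 mg/L.

1.15 mg/L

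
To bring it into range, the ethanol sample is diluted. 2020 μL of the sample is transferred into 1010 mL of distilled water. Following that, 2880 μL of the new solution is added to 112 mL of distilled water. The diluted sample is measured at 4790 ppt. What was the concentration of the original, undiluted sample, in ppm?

95.7 ppm

Overall dilution factor = 501 × 39.89 = 2.00 × 10⁴.
Original = 4790 ppt × 2.00 × 10⁴ = 9.57 × 10⁷ ppt = 95.7 ppm.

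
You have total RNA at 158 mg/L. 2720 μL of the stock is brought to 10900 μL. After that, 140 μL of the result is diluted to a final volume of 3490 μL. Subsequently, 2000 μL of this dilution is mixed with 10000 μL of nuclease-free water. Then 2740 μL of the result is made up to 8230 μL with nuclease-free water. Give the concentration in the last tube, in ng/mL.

Overall dilution factor = 4.007 × 24.93 × 6 × 3.004 = 1800.
158 mg/L / 1800 = 0.0878 mg/L = 87.8 ng/mL.

87.8 ng/mL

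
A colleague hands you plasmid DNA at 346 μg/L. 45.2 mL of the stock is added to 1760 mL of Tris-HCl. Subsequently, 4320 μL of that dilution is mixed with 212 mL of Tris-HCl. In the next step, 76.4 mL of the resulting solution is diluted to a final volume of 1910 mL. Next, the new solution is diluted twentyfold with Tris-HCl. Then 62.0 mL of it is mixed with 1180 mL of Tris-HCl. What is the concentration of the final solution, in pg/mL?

Overall dilution factor = 39.94 × 50.07 × 25 × 20 × 20.03 = 2.00 × 10⁷.
346 μg/L / 2.00 × 10⁷ = 1.73 × 10⁻⁵ μg/L = 0.0173 pg/mL.

0.0173 pg/mL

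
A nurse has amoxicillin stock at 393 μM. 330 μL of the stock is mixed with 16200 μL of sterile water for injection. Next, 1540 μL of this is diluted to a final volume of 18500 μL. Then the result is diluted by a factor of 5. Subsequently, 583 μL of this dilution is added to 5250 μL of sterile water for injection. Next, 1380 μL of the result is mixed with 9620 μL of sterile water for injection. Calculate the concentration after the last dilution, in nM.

Overall dilution factor = 50.09 × 12.01 × 5 × 10.01 × 7.971 = 2.40 × 10⁵.
393 μM / 2.40 × 10⁵ = 1.64 × 10⁻³ μM = 1.64 nM.

1.64 nM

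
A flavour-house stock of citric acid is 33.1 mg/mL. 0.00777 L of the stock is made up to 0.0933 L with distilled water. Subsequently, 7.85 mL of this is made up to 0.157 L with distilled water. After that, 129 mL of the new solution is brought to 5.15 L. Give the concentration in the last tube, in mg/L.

Overall dilution factor = 12.01 × 20 × 39.92 = 9588.
33.1 mg/mL / 9588 = 3.45 × 10⁻³ mg/mL = 3.45 mg/L.

3.45 mg/L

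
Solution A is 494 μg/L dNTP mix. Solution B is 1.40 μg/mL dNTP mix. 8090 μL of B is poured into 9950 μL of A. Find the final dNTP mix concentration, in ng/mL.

C_B = 1.40 μg/mL = 1400 μg/L.
C_mix = (C_A·V_A + C_B·V_B)/(V_A + V_B) = (494×9950 + 1400×8090) / 18040 = 900 μg/L = 900 ng/mL.

900 ng/mL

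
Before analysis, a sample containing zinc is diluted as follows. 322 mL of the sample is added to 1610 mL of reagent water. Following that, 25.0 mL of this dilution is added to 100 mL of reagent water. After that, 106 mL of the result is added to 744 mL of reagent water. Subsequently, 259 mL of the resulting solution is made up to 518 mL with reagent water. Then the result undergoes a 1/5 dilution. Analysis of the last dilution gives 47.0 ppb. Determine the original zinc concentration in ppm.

113 ppm

Overall dilution factor = 6 × 5 × 8.019 × 2 × 5 = 2406.
Original = 47.0 ppb × 2406 = 1.13 × 10⁵ ppb = 113 ppm.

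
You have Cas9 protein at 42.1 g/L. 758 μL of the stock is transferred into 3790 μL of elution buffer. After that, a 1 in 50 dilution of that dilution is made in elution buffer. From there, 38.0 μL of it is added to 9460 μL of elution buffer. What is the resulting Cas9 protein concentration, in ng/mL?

Overall dilution factor = 6 × 50 × 249.9 = 7.50 × 10⁴.
42.1 g/L / 7.50 × 10⁴ = 5.61 × 10⁻⁴ g/L = 561 ng/mL.

561 ng/mL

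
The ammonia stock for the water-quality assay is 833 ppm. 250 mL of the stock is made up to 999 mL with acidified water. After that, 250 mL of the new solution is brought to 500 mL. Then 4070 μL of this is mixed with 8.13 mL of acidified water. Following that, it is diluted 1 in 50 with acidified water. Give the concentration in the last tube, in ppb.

Overall dilution factor = 3.996 × 2 × 2.998 × 50 = 1198.
833 ppm / 1198 = 0.695 ppm = 695 ppb.

695 ppb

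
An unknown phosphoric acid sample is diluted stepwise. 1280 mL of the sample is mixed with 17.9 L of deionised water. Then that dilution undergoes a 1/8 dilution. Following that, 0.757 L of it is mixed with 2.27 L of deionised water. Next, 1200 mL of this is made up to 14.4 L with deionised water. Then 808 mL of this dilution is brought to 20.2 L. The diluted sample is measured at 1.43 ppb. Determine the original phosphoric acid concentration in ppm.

Overall dilution factor = 14.98 × 8 × 3.999 × 12 × 25 = 1.44 × 10⁵.
Original = 1.43 ppb × 1.44 × 10⁵ = 2.06 × 10⁵ ppb = 206 ppm.

206 ppm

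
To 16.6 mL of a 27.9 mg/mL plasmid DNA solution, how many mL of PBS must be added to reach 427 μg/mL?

1070 mL

427 μg/mL = 0.427 mg/mL.
V₂ = C₁V₁/C₂ = 27.9 × 16.6 / 0.427 = 1085 mL.
Diluent to add = V₂ − V₁ = 1085 − 16.6 = 1070 mL.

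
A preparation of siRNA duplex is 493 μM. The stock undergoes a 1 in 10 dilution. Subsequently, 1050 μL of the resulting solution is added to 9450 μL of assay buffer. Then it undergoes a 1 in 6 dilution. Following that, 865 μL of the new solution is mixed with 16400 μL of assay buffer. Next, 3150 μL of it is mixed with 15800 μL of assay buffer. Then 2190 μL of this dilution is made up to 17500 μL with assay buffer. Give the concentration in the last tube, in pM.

856 pM

Overall dilution factor = 10 × 10 × 6 × 19.96 × 6.016 × 7.991 = 5.76 × 10⁵.
493 μM / 5.76 × 10⁵ = 8.56 × 10⁻⁴ μM = 856 pM.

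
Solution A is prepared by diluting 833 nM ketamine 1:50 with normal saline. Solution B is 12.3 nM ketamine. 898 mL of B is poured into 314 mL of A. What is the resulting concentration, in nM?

13.4 nM

C_A = 833 nM / 50 = 16.7 nM.
C_mix = (C_A·V_A + C_B·V_B)/(V_A + V_B) = (16.7×314 + 12.3×898) / 1212 = 13.4 nM.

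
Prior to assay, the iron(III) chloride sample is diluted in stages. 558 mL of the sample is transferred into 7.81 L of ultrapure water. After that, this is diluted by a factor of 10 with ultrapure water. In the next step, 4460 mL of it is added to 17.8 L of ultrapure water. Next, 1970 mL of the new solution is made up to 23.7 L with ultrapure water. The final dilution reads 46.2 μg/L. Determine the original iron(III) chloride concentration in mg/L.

416 mg/L

Overall dilution factor = 15.00 × 10 × 4.991 × 12.03 = 9005.
Original = 46.2 μg/L × 9005 = 4.16 × 10⁵ μg/L = 416 mg/L.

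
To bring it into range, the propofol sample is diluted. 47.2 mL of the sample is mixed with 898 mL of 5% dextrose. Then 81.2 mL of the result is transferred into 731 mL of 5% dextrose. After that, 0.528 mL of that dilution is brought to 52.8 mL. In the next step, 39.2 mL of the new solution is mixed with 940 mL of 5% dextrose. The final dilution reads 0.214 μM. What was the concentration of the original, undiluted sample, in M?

Overall dilution factor = 20.03 × 10.00 × 100 × 24.98 = 5.00 × 10⁵.
Original = 0.214 μM × 5.00 × 10⁵ = 1.07 × 10⁵ μM = 0.107 M.

0.107 M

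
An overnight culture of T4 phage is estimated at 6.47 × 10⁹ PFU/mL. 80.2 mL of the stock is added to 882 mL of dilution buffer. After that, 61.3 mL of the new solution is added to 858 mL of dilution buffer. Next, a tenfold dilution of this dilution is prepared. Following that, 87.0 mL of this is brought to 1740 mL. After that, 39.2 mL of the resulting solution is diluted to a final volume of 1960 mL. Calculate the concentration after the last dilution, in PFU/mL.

3600 PFU/mL

Overall dilution factor = 12.00 × 15.00 × 10 × 20 × 50 = 1.80 × 10⁶.
6.47 × 10⁹ PFU/mL / 1.80 × 10⁶ = 3600 PFU/mL.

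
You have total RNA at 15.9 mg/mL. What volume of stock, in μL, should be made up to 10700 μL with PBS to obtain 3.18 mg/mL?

2140 μL

V₁ = C₂V₂/C₁ = 3.18 × 10700 / 15.9 = 2140 μL.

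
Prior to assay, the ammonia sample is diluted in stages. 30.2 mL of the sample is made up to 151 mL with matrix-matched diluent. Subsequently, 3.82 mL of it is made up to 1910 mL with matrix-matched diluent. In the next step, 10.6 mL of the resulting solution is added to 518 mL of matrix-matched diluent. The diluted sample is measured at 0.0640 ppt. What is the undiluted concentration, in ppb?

7.98 ppb

Overall dilution factor = 5 × 500 × 49.87 = 1.25 × 10⁵.
Original = 0.0640 ppt × 1.25 × 10⁵ = 7979 ppt = 7.98 ppb.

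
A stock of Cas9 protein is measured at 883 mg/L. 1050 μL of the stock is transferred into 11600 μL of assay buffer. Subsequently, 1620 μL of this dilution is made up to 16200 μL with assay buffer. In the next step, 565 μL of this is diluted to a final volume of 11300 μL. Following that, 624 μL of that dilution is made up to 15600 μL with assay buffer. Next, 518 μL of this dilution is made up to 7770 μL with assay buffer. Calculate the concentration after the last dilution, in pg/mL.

977 pg/mL

Overall dilution factor = 12.05 × 10 × 20 × 25 × 15 = 9.04 × 10⁵.
883 mg/L / 9.04 × 10⁵ = 9.77 × 10⁻⁴ mg/L = 977 pg/mL.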